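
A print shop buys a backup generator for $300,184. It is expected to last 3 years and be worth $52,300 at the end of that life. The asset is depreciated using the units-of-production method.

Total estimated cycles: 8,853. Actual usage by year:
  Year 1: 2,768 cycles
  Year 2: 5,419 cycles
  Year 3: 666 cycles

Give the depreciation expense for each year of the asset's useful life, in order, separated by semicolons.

$77,504; $151,732; $18,648

Depreciable base = $300,184 − $52,300 = $247,884.
Rate = $247,884 / 8,853 cycles = $28 per cycle.
Year 1: 2,768 × $28 = $77,504. Book value $222,680.
Year 2: 5,419 × $28 = $151,732. Book value $70,948.
Year 3: 666 × $28 = $18,648. Book value $52,300.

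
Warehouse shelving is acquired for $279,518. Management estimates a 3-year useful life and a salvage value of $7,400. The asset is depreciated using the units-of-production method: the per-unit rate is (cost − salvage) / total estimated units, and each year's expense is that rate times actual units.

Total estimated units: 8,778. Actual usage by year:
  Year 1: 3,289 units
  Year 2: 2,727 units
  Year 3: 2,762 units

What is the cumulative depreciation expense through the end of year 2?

$186,496

Depreciable base = $279,518 − $7,400 = $272,118.
Rate = $272,118 / 8,778 units = $31 per unit.
Year 1: 3,289 × $31 = $101,959. Book value $177,559.
Year 2: 2,727 × $31 = $84,537. Book value $93,022.
Accumulated through year 2 = $279,518 − $93,022 = $186,496.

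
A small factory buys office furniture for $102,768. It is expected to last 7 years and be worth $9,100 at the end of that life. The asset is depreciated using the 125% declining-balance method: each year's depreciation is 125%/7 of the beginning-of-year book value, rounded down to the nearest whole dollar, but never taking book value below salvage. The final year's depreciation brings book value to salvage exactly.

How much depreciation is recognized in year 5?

$8,355

Depreciable base = $102,768 − $9,100 = $93,668.
Year 1: ⌊$102,768 × 125%/7⌋ = $18,351. Book value $84,417.
Year 2: ⌊$84,417 × 125%/7⌋ = $15,074. Book value $69,343.
Year 3: ⌊$69,343 × 125%/7⌋ = $12,382. Book value $56,961.
Year 4: ⌊$56,961 × 125%/7⌋ = $10,171. Book value $46,790.
Year 5: ⌊$46,790 × 125%/7⌋ = $8,355. Book value $38,435.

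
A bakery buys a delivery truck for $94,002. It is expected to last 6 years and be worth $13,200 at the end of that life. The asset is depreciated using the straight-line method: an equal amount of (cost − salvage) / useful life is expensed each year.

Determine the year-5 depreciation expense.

Depreciable base = $94,002 − $13,200 = $80,802.
Annual expense = $80,802 / 6 = $13,467.

$13,467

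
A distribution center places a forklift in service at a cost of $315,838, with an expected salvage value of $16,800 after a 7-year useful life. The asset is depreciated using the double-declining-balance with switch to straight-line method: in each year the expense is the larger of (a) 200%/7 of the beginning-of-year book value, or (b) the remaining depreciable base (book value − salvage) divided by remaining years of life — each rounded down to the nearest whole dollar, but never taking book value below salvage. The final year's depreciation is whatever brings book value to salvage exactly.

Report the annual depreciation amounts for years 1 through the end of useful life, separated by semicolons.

Depreciable base = $315,838 − $16,800 = $299,038.
Year 1: DB = ⌊$315,838 × 200%/7⌋ = $90,239; SL = ⌊$299,038/7⌋ = $42,719 → take DB $90,239. Book value $225,599.
Year 2: DB = ⌊$225,599 × 200%/7⌋ = $64,456; SL = ⌊$208,799/6⌋ = $34,799 → take DB $64,456. Book value $161,143.
Year 3: DB = ⌊$161,143 × 200%/7⌋ = $46,040; SL = ⌊$144,343/5⌋ = $28,868 → take DB $46,040. Book value $115,103.
Year 4: DB = ⌊$115,103 × 200%/7⌋ = $32,886; SL = ⌊$98,303/4⌋ = $24,575 → take DB $32,886. Book value $82,217.
Year 5: DB = ⌊$82,217 × 200%/7⌋ = $23,490; SL = ⌊$65,417/3⌋ = $21,805 → take DB $23,490. Book value $58,727.
Year 6: DB = ⌊$58,727 × 200%/7⌋ = $16,779; SL = ⌊$41,927/2⌋ = $20,963 → take SL $20,963. Book value $37,764.
Year 7 (final): $37,764 − $16,800 = $20,964. Book value $16,800.

$90,239; $64,456; $46,040; $32,886; $23,490; $20,963; $20,964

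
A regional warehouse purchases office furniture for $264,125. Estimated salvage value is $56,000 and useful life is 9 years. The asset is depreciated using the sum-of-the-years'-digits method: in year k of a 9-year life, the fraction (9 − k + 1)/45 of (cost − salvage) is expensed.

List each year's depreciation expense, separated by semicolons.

$41,625; $37,000; $32,375; $27,750; $23,125; $18,500; $13,875; $9,250; $4,625

Depreciable base = $264,125 − $56,000 = $208,125.
Sum of the years' digits = 9+8+7+6+5+4+3+2+1 = 45.
Year 1: $208,125 × 9/45 = $41,625. Book value $222,500.
Year 2: $208,125 × 8/45 = $37,000. Book value $185,500.
Year 3: $208,125 × 7/45 = $32,375. Book value $153,125.
Year 4: $208,125 × 6/45 = $27,750. Book value $125,375.
Year 5: $208,125 × 5/45 = $23,125. Book value $102,250.
Year 6: $208,125 × 4/45 = $18,500. Book value $83,750.
Year 7: $208,125 × 3/45 = $13,875. Book value $69,875.
Year 8: $208,125 × 2/45 = $9,250. Book value $60,625.
Year 9: $208,125 × 1/45 = $4,625. Book value $56,000.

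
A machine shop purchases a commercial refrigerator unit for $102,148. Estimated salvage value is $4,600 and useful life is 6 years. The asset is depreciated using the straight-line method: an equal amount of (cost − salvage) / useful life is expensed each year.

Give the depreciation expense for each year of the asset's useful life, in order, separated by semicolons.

Depreciable base = $102,148 − $4,600 = $97,548.
Annual expense = $97,548 / 6 = $16,258.
End of year 1: book value $85,890.
End of year 2: book value $69,632.
End of year 3: book value $53,374.
End of year 4: book value $37,116.
End of year 5: book value $20,858.
End of year 6: book value $4,600.

$16,258; $16,258; $16,258; $16,258; $16,258; $16,258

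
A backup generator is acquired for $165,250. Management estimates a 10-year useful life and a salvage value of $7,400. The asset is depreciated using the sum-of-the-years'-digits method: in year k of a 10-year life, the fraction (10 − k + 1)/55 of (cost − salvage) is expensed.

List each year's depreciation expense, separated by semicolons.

Depreciable base = $165,250 − $7,400 = $157,850.
Sum of the years' digits = 10+9+8+7+6+5+4+3+2+1 = 55.
Year 1: $157,850 × 10/55 = $28,700. Book value $136,550.
Year 2: $157,850 × 9/55 = $25,830. Book value $110,720.
Year 3: $157,850 × 8/55 = $22,960. Book value $87,760.
Year 4: $157,850 × 7/55 = $20,090. Book value $67,670.
Year 5: $157,850 × 6/55 = $17,220. Book value $50,450.
Year 6: $157,850 × 5/55 = $14,350. Book value $36,100.
Year 7: $157,850 × 4/55 = $11,480. Book value $24,620.
Year 8: $157,850 × 3/55 = $8,610. Book value $16,010.
Year 9: $157,850 × 2/55 = $5,740. Book value $10,270.
Year 10: $157,850 × 1/55 = $2,870. Book value $7,400.

$28,700; $25,830; $22,960; $20,090; $17,220; $14,350; $11,480; $8,610; $5,740; $2,870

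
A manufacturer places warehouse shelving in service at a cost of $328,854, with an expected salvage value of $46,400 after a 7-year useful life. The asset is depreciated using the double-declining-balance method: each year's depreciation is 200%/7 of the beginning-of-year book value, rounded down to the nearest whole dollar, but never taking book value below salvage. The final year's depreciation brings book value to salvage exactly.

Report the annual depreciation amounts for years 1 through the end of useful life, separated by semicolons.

Depreciable base = $328,854 − $46,400 = $282,454.
Year 1: ⌊$328,854 × 200%/7⌋ = $93,958. Book value $234,896.
Year 2: ⌊$234,896 × 200%/7⌋ = $67,113. Book value $167,783.
Year 3: ⌊$167,783 × 200%/7⌋ = $47,938. Book value $119,845.
Year 4: ⌊$119,845 × 200%/7⌋ = $34,241. Book value $85,604.
Year 5: ⌊$85,604 × 200%/7⌋ = $24,458. Book value $61,146.
Year 6: ⌊$61,146 × 200%/7⌋ = $17,470, capped at $14,746. Book value $46,400.
Year 7 (final): $46,400 − $46,400 = $0. Book value $46,400.

$93,958; $67,113; $47,938; $34,241; $24,458; $14,746; $0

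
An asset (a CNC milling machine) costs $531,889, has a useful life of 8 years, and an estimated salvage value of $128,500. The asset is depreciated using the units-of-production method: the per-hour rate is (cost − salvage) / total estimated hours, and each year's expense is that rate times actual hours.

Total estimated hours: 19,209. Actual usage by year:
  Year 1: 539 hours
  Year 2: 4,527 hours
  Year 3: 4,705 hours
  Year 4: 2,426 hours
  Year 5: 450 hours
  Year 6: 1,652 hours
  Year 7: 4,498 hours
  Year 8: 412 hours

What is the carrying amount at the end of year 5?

Depreciable base = $531,889 − $128,500 = $403,389.
Rate = $403,389 / 19,209 hours = $21 per hour.
Year 1: 539 × $21 = $11,319. Book value $520,570.
Year 2: 4,527 × $21 = $95,067. Book value $425,503.
Year 3: 4,705 × $21 = $98,805. Book value $326,698.
Year 4: 2,426 × $21 = $50,946. Book value $275,752.
Year 5: 450 × $21 = $9,450. Book value $266,302.

$266,302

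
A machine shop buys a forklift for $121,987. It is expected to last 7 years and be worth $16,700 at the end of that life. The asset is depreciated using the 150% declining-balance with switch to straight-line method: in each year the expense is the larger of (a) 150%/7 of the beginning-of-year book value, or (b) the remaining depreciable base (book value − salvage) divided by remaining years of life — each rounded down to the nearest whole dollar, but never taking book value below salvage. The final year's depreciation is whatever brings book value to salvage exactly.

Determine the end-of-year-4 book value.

$46,493

Depreciable base = $121,987 − $16,700 = $105,287.
Year 1: DB = ⌊$121,987 × 150%/7⌋ = $26,140; SL = ⌊$105,287/7⌋ = $15,041 → take DB $26,140. Book value $95,847.
Year 2: DB = ⌊$95,847 × 150%/7⌋ = $20,538; SL = ⌊$79,147/6⌋ = $13,191 → take DB $20,538. Book value $75,309.
Year 3: DB = ⌊$75,309 × 150%/7⌋ = $16,137; SL = ⌊$58,609/5⌋ = $11,721 → take DB $16,137. Book value $59,172.
Year 4: DB = ⌊$59,172 × 150%/7⌋ = $12,679; SL = ⌊$42,472/4⌋ = $10,618 → take DB $12,679. Book value $46,493.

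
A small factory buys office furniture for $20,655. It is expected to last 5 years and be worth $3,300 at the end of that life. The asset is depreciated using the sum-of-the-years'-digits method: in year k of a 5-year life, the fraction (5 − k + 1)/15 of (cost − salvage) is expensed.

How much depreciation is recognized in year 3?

Depreciable base = $20,655 − $3,300 = $17,355.
Sum of the years' digits = 5+4+3+2+1 = 15.
Year 1: $17,355 × 5/15 = $5,785. Book value $14,870.
Year 2: $17,355 × 4/15 = $4,628. Book value $10,242.
Year 3: $17,355 × 3/15 = $3,471. Book value $6,771.

$3,471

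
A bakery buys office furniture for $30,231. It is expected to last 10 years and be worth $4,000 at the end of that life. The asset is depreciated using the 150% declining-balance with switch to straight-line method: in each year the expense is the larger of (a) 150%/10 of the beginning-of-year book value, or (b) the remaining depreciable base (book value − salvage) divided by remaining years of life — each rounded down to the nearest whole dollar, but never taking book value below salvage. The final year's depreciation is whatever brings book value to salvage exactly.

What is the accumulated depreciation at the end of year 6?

$18,828

Depreciable base = $30,231 − $4,000 = $26,231.
Year 1: DB = ⌊$30,231 × 150%/10⌋ = $4,534; SL = ⌊$26,231/10⌋ = $2,623 → take DB $4,534. Book value $25,697.
Year 2: DB = ⌊$25,697 × 150%/10⌋ = $3,854; SL = ⌊$21,697/9⌋ = $2,410 → take DB $3,854. Book value $21,843.
Year 3: DB = ⌊$21,843 × 150%/10⌋ = $3,276; SL = ⌊$17,843/8⌋ = $2,230 → take DB $3,276. Book value $18,567.
Year 4: DB = ⌊$18,567 × 150%/10⌋ = $2,785; SL = ⌊$14,567/7⌋ = $2,081 → take DB $2,785. Book value $15,782.
Year 5: DB = ⌊$15,782 × 150%/10⌋ = $2,367; SL = ⌊$11,782/6⌋ = $1,963 → take DB $2,367. Book value $13,415.
Year 6: DB = ⌊$13,415 × 150%/10⌋ = $2,012; SL = ⌊$9,415/5⌋ = $1,883 → take DB $2,012. Book value $11,403.
Accumulated through year 6 = $30,231 − $11,403 = $18,828.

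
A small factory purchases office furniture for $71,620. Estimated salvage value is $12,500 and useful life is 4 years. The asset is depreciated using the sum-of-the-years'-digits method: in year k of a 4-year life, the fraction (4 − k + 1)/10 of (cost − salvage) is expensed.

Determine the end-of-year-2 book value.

$30,236

Depreciable base = $71,620 − $12,500 = $59,120.
Sum of the years' digits = 4+3+2+1 = 10.
Year 1: $59,120 × 4/10 = $23,648. Book value $47,972.
Year 2: $59,120 × 3/10 = $17,736. Book value $30,236.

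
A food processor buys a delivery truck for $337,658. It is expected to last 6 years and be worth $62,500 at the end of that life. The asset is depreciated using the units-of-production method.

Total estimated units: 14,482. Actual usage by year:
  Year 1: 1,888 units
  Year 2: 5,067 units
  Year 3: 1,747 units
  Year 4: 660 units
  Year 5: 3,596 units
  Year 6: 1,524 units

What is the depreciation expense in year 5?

$68,324

Depreciable base = $337,658 − $62,500 = $275,158.
Rate = $275,158 / 14,482 units = $19 per unit.
Year 1: 1,888 × $19 = $35,872. Book value $301,786.
Year 2: 5,067 × $19 = $96,273. Book value $205,513.
Year 3: 1,747 × $19 = $33,193. Book value $172,320.
Year 4: 660 × $19 = $12,540. Book value $159,780.
Year 5: 3,596 × $19 = $68,324. Book value $91,456.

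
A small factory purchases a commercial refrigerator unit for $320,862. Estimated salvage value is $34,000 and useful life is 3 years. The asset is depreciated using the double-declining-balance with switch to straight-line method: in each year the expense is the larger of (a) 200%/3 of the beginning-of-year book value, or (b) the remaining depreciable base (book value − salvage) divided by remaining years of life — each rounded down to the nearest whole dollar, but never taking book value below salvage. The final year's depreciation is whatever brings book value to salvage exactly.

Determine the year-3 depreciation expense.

$1,652

Depreciable base = $320,862 − $34,000 = $286,862.
Year 1: DB = ⌊$320,862 × 200%/3⌋ = $213,908; SL = ⌊$286,862/3⌋ = $95,620 → take DB $213,908. Book value $106,954.
Year 2: DB = ⌊$106,954 × 200%/3⌋ = $71,302; SL = ⌊$72,954/2⌋ = $36,477 → take DB $71,302. Book value $35,652.
Year 3 (final): $35,652 − $34,000 = $1,652. Book value $34,000.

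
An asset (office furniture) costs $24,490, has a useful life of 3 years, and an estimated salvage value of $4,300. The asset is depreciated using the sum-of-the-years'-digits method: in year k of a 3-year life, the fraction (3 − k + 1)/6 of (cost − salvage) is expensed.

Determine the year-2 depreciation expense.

Depreciable base = $24,490 − $4,300 = $20,190.
Sum of the years' digits = 3+2+1 = 6.
Year 1: $20,190 × 3/6 = $10,095. Book value $14,395.
Year 2: $20,190 × 2/6 = $6,730. Book value $7,665.

$6,730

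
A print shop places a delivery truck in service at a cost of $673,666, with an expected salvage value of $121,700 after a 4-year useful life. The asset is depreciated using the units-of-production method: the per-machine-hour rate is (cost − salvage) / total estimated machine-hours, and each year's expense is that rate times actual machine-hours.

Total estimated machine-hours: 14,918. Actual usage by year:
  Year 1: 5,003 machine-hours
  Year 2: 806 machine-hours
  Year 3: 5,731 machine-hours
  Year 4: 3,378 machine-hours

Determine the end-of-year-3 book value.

Depreciable base = $673,666 − $121,700 = $551,966.
Rate = $551,966 / 14,918 machine-hours = $37 per machine-hour.
Year 1: 5,003 × $37 = $185,111. Book value $488,555.
Year 2: 806 × $37 = $29,822. Book value $458,733.
Year 3: 5,731 × $37 = $212,047. Book value $246,686.

$246,686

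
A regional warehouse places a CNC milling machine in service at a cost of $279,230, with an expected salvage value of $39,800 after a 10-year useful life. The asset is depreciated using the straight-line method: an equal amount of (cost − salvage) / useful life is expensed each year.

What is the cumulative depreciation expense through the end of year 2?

Depreciable base = $279,230 − $39,800 = $239,430.
Annual expense = $239,430 / 10 = $23,943.
End of year 1: book value $255,287.
End of year 2: book value $231,344.
Accumulated through year 2 = $279,230 − $231,344 = $47,886.

$47,886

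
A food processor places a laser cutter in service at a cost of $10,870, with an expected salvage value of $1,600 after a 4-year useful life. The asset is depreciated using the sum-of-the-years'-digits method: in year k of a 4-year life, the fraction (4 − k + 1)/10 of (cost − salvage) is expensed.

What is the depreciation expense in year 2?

Depreciable base = $10,870 − $1,600 = $9,270.
Sum of the years' digits = 4+3+2+1 = 10.
Year 1: $9,270 × 4/10 = $3,708. Book value $7,162.
Year 2: $9,270 × 3/10 = $2,781. Book value $4,381.

$2,781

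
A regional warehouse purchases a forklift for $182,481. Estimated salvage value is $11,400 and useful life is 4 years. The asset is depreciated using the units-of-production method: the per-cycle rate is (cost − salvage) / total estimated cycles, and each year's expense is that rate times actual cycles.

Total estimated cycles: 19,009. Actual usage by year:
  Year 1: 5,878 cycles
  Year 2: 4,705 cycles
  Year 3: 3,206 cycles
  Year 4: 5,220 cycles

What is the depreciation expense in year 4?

Depreciable base = $182,481 − $11,400 = $171,081.
Rate = $171,081 / 19,009 cycles = $9 per cycle.
Year 1: 5,878 × $9 = $52,902. Book value $129,579.
Year 2: 4,705 × $9 = $42,345. Book value $87,234.
Year 3: 3,206 × $9 = $28,854. Book value $58,380.
Year 4: 5,220 × $9 = $46,980. Book value $11,400.

$46,980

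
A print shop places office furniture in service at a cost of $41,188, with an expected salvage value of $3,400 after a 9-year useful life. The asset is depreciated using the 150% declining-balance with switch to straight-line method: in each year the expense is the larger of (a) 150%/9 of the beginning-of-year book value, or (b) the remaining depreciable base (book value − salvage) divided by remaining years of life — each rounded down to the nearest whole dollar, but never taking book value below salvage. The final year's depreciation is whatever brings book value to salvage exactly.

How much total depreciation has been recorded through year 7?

$31,210

Depreciable base = $41,188 − $3,400 = $37,788.
Year 1: DB = ⌊$41,188 × 150%/9⌋ = $6,864; SL = ⌊$37,788/9⌋ = $4,198 → take DB $6,864. Book value $34,324.
Year 2: DB = ⌊$34,324 × 150%/9⌋ = $5,720; SL = ⌊$30,924/8⌋ = $3,865 → take DB $5,720. Book value $28,604.
Year 3: DB = ⌊$28,604 × 150%/9⌋ = $4,767; SL = ⌊$25,204/7⌋ = $3,600 → take DB $4,767. Book value $23,837.
Year 4: DB = ⌊$23,837 × 150%/9⌋ = $3,972; SL = ⌊$20,437/6⌋ = $3,406 → take DB $3,972. Book value $19,865.
Year 5: DB = ⌊$19,865 × 150%/9⌋ = $3,310; SL = ⌊$16,465/5⌋ = $3,293 → take DB $3,310. Book value $16,555.
Year 6: DB = ⌊$16,555 × 150%/9⌋ = $2,759; SL = ⌊$13,155/4⌋ = $3,288 → take SL $3,288. Book value $13,267.
Year 7: DB = ⌊$13,267 × 150%/9⌋ = $2,211; SL = ⌊$9,867/3⌋ = $3,289 → take SL $3,289. Book value $9,978.
Accumulated through year 7 = $41,188 − $9,978 = $31,210.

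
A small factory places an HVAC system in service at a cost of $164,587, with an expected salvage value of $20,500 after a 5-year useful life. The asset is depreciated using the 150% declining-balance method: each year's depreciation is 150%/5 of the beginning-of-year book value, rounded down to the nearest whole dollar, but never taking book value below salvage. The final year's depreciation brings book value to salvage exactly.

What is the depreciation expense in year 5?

Depreciable base = $164,587 − $20,500 = $144,087.
Year 1: ⌊$164,587 × 150%/5⌋ = $49,376. Book value $115,211.
Year 2: ⌊$115,211 × 150%/5⌋ = $34,563. Book value $80,648.
Year 3: ⌊$80,648 × 150%/5⌋ = $24,194. Book value $56,454.
Year 4: ⌊$56,454 × 150%/5⌋ = $16,936. Book value $39,518.
Year 5 (final): $39,518 − $20,500 = $19,018. Book value $20,500.

$19,018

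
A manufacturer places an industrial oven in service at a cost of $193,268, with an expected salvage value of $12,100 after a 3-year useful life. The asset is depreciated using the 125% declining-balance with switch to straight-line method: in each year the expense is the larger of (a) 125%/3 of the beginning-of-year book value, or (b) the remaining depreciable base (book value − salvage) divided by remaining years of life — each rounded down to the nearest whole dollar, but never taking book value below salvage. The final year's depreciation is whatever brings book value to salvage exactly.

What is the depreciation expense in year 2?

Depreciable base = $193,268 − $12,100 = $181,168.
Year 1: DB = ⌊$193,268 × 125%/3⌋ = $80,528; SL = ⌊$181,168/3⌋ = $60,389 → take DB $80,528. Book value $112,740.
Year 2: DB = ⌊$112,740 × 125%/3⌋ = $46,975; SL = ⌊$100,640/2⌋ = $50,320 → take SL $50,320. Book value $62,420.

$50,320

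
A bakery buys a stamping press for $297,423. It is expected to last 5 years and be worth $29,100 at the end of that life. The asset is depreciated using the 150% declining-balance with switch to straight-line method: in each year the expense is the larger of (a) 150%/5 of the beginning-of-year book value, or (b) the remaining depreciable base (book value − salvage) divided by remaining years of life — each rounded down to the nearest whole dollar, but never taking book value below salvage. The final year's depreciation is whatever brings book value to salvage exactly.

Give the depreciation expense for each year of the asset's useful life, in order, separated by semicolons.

$89,226; $62,459; $43,721; $36,458; $36,459

Depreciable base = $297,423 − $29,100 = $268,323.
Year 1: DB = ⌊$297,423 × 150%/5⌋ = $89,226; SL = ⌊$268,323/5⌋ = $53,664 → take DB $89,226. Book value $208,197.
Year 2: DB = ⌊$208,197 × 150%/5⌋ = $62,459; SL = ⌊$179,097/4⌋ = $44,774 → take DB $62,459. Book value $145,738.
Year 3: DB = ⌊$145,738 × 150%/5⌋ = $43,721; SL = ⌊$116,638/3⌋ = $38,879 → take DB $43,721. Book value $102,017.
Year 4: DB = ⌊$102,017 × 150%/5⌋ = $30,605; SL = ⌊$72,917/2⌋ = $36,458 → take SL $36,458. Book value $65,559.
Year 5 (final): $65,559 − $29,100 = $36,459. Book value $29,100.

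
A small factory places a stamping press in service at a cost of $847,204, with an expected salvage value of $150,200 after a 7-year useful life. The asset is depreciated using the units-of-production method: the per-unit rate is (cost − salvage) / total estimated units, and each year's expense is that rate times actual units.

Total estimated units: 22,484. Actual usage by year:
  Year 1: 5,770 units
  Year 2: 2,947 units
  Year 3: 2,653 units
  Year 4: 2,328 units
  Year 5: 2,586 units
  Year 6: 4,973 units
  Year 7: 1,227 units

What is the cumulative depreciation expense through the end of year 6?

Depreciable base = $847,204 − $150,200 = $697,004.
Rate = $697,004 / 22,484 units = $31 per unit.
Year 1: 5,770 × $31 = $178,870. Book value $668,334.
Year 2: 2,947 × $31 = $91,357. Book value $576,977.
Year 3: 2,653 × $31 = $82,243. Book value $494,734.
Year 4: 2,328 × $31 = $72,168. Book value $422,566.
Year 5: 2,586 × $31 = $80,166. Book value $342,400.
Year 6: 4,973 × $31 = $154,163. Book value $188,237.
Accumulated through year 6 = $847,204 − $188,237 = $658,967.

$658,967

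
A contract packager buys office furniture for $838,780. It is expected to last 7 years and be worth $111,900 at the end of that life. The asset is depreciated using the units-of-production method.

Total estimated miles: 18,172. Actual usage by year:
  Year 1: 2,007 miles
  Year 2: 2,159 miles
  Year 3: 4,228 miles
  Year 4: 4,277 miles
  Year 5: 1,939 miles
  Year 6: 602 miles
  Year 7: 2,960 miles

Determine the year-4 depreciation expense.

Depreciable base = $838,780 − $111,900 = $726,880.
Rate = $726,880 / 18,172 miles = $40 per mile.
Year 1: 2,007 × $40 = $80,280. Book value $758,500.
Year 2: 2,159 × $40 = $86,360. Book value $672,140.
Year 3: 4,228 × $40 = $169,120. Book value $503,020.
Year 4: 4,277 × $40 = $171,080. Book value $331,940.

$171,080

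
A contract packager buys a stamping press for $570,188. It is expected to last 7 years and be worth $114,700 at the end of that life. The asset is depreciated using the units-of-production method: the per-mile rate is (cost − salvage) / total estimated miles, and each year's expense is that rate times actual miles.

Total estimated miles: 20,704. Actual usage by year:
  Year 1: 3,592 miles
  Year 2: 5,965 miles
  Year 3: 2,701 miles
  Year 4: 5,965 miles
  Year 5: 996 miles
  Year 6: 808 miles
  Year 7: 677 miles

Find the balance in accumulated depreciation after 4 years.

$400,906

Depreciable base = $570,188 − $114,700 = $455,488.
Rate = $455,488 / 20,704 miles = $22 per mile.
Year 1: 3,592 × $22 = $79,024. Book value $491,164.
Year 2: 5,965 × $22 = $131,230. Book value $359,934.
Year 3: 2,701 × $22 = $59,422. Book value $300,512.
Year 4: 5,965 × $22 = $131,230. Book value $169,282.
Accumulated through year 4 = $570,188 − $169,282 = $400,906.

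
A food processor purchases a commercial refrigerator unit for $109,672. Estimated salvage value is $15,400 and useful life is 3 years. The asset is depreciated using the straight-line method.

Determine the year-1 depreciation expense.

Depreciable base = $109,672 − $15,400 = $94,272.
Annual expense = $94,272 / 3 = $31,424.

$31,424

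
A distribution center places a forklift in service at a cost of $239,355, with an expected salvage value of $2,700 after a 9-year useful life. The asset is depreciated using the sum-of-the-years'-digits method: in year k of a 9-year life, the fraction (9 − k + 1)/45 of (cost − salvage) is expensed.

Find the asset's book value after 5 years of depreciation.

$55,290

Depreciable base = $239,355 − $2,700 = $236,655.
Sum of the years' digits = 9+8+7+6+5+4+3+2+1 = 45.
Year 1: $236,655 × 9/45 = $47,331. Book value $192,024.
Year 2: $236,655 × 8/45 = $42,072. Book value $149,952.
Year 3: $236,655 × 7/45 = $36,813. Book value $113,139.
Year 4: $236,655 × 6/45 = $31,554. Book value $81,585.
Year 5: $236,655 × 5/45 = $26,295. Book value $55,290.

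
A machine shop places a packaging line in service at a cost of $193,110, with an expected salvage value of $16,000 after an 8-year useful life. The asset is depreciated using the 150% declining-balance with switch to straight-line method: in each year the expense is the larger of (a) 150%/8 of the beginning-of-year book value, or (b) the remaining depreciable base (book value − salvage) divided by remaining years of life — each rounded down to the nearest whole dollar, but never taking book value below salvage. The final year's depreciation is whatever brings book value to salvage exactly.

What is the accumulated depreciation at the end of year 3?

Depreciable base = $193,110 − $16,000 = $177,110.
Year 1: DB = ⌊$193,110 × 150%/8⌋ = $36,208; SL = ⌊$177,110/8⌋ = $22,138 → take DB $36,208. Book value $156,902.
Year 2: DB = ⌊$156,902 × 150%/8⌋ = $29,419; SL = ⌊$140,902/7⌋ = $20,128 → take DB $29,419. Book value $127,483.
Year 3: DB = ⌊$127,483 × 150%/8⌋ = $23,903; SL = ⌊$111,483/6⌋ = $18,580 → take DB $23,903. Book value $103,580.
Accumulated through year 3 = $193,110 − $103,580 = $89,530.

$89,530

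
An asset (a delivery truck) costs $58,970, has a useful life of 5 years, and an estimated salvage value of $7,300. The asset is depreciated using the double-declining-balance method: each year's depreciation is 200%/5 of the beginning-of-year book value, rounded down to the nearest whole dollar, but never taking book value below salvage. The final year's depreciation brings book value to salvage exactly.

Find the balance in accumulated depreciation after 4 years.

Depreciable base = $58,970 − $7,300 = $51,670.
Year 1: ⌊$58,970 × 200%/5⌋ = $23,588. Book value $35,382.
Year 2: ⌊$35,382 × 200%/5⌋ = $14,152. Book value $21,230.
Year 3: ⌊$21,230 × 200%/5⌋ = $8,492. Book value $12,738.
Year 4: ⌊$12,738 × 200%/5⌋ = $5,095. Book value $7,643.
Accumulated through year 4 = $58,970 − $7,643 = $51,327.

$51,327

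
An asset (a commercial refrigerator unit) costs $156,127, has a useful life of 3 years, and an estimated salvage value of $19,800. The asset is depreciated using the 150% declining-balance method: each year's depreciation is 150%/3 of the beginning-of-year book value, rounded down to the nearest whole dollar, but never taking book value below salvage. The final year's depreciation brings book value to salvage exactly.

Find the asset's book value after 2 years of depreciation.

$39,032

Depreciable base = $156,127 − $19,800 = $136,327.
Year 1: ⌊$156,127 × 150%/3⌋ = $78,063. Book value $78,064.
Year 2: ⌊$78,064 × 150%/3⌋ = $39,032. Book value $39,032.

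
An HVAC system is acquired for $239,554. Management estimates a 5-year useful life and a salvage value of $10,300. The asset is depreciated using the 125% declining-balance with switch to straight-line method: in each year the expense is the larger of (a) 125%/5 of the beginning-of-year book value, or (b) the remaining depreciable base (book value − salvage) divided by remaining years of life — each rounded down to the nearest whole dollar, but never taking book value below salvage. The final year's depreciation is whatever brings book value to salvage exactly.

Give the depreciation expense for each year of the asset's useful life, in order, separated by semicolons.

Depreciable base = $239,554 − $10,300 = $229,254.
Year 1: DB = ⌊$239,554 × 125%/5⌋ = $59,888; SL = ⌊$229,254/5⌋ = $45,850 → take DB $59,888. Book value $179,666.
Year 2: DB = ⌊$179,666 × 125%/5⌋ = $44,916; SL = ⌊$169,366/4⌋ = $42,341 → take DB $44,916. Book value $134,750.
Year 3: DB = ⌊$134,750 × 125%/5⌋ = $33,687; SL = ⌊$124,450/3⌋ = $41,483 → take SL $41,483. Book value $93,267.
Year 4: DB = ⌊$93,267 × 125%/5⌋ = $23,316; SL = ⌊$82,967/2⌋ = $41,483 → take SL $41,483. Book value $51,784.
Year 5 (final): $51,784 − $10,300 = $41,484. Book value $10,300.

$59,888; $44,916; $41,483; $41,483; $41,484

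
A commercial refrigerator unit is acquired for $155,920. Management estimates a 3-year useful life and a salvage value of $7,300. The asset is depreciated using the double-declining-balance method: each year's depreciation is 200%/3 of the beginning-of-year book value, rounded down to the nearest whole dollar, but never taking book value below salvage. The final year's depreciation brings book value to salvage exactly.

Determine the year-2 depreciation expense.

$34,649

Depreciable base = $155,920 − $7,300 = $148,620.
Year 1: ⌊$155,920 × 200%/3⌋ = $103,946. Book value $51,974.
Year 2: ⌊$51,974 × 200%/3⌋ = $34,649. Book value $17,325.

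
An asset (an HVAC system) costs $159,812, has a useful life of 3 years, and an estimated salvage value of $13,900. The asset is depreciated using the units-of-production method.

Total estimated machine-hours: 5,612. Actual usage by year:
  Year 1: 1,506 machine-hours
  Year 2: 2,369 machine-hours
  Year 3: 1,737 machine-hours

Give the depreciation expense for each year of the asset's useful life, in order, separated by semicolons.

$39,156; $61,594; $45,162

Depreciable base = $159,812 − $13,900 = $145,912.
Rate = $145,912 / 5,612 machine-hours = $26 per machine-hour.
Year 1: 1,506 × $26 = $39,156. Book value $120,656.
Year 2: 2,369 × $26 = $61,594. Book value $59,062.
Year 3: 1,737 × $26 = $45,162. Book value $13,900.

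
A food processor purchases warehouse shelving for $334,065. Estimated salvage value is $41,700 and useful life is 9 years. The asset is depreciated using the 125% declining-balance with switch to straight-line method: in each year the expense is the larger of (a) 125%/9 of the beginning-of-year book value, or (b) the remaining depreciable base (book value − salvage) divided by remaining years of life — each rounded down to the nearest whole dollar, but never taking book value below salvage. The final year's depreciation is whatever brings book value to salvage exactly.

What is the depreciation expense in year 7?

$28,397

Depreciable base = $334,065 − $41,700 = $292,365.
Year 1: DB = ⌊$334,065 × 125%/9⌋ = $46,397; SL = ⌊$292,365/9⌋ = $32,485 → take DB $46,397. Book value $287,668.
Year 2: DB = ⌊$287,668 × 125%/9⌋ = $39,953; SL = ⌊$245,968/8⌋ = $30,746 → take DB $39,953. Book value $247,715.
Year 3: DB = ⌊$247,715 × 125%/9⌋ = $34,404; SL = ⌊$206,015/7⌋ = $29,430 → take DB $34,404. Book value $213,311.
Year 4: DB = ⌊$213,311 × 125%/9⌋ = $29,626; SL = ⌊$171,611/6⌋ = $28,601 → take DB $29,626. Book value $183,685.
Year 5: DB = ⌊$183,685 × 125%/9⌋ = $25,511; SL = ⌊$141,985/5⌋ = $28,397 → take SL $28,397. Book value $155,288.
Year 6: DB = ⌊$155,288 × 125%/9⌋ = $21,567; SL = ⌊$113,588/4⌋ = $28,397 → take SL $28,397. Book value $126,891.
Year 7: DB = ⌊$126,891 × 125%/9⌋ = $17,623; SL = ⌊$85,191/3⌋ = $28,397 → take SL $28,397. Book value $98,494.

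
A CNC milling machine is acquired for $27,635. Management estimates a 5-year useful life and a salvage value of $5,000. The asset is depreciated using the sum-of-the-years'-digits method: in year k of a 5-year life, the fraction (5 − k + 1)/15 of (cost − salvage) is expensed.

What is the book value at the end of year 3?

$9,527

Depreciable base = $27,635 − $5,000 = $22,635.
Sum of the years' digits = 5+4+3+2+1 = 15.
Year 1: $22,635 × 5/15 = $7,545. Book value $20,090.
Year 2: $22,635 × 4/15 = $6,036. Book value $14,054.
Year 3: $22,635 × 3/15 = $4,527. Book value $9,527.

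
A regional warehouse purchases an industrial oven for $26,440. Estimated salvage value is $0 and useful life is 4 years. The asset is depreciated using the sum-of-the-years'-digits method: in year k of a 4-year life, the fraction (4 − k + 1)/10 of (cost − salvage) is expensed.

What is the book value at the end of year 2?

Depreciable base = $26,440 − $0 = $26,440.
Sum of the years' digits = 4+3+2+1 = 10.
Year 1: $26,440 × 4/10 = $10,576. Book value $15,864.
Year 2: $26,440 × 3/10 = $7,932. Book value $7,932.

$7,932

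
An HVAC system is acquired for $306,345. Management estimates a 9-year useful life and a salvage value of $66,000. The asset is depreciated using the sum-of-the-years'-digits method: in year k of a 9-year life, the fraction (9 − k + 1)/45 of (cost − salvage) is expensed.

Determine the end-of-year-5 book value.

Depreciable base = $306,345 − $66,000 = $240,345.
Sum of the years' digits = 9+8+7+6+5+4+3+2+1 = 45.
Year 1: $240,345 × 9/45 = $48,069. Book value $258,276.
Year 2: $240,345 × 8/45 = $42,728. Book value $215,548.
Year 3: $240,345 × 7/45 = $37,387. Book value $178,161.
Year 4: $240,345 × 6/45 = $32,046. Book value $146,115.
Year 5: $240,345 × 5/45 = $26,705. Book value $119,410.

$119,410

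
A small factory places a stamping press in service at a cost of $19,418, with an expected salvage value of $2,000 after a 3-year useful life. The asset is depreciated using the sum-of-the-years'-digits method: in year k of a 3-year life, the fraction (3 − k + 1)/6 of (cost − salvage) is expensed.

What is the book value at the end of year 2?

Depreciable base = $19,418 − $2,000 = $17,418.
Sum of the years' digits = 3+2+1 = 6.
Year 1: $17,418 × 3/6 = $8,709. Book value $10,709.
Year 2: $17,418 × 2/6 = $5,806. Book value $4,903.

$4,903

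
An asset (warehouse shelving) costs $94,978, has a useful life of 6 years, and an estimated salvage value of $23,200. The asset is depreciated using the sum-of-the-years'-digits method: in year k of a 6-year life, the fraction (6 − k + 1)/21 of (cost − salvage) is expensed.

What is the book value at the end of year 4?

Depreciable base = $94,978 − $23,200 = $71,778.
Sum of the years' digits = 6+5+4+3+2+1 = 21.
Year 1: $71,778 × 6/21 = $20,508. Book value $74,470.
Year 2: $71,778 × 5/21 = $17,090. Book value $57,380.
Year 3: $71,778 × 4/21 = $13,672. Book value $43,708.
Year 4: $71,778 × 3/21 = $10,254. Book value $33,454.

$33,454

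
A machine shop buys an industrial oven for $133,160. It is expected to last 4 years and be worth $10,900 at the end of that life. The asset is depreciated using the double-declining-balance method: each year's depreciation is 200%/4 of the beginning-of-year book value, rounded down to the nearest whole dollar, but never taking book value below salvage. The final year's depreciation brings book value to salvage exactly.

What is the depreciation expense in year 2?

Depreciable base = $133,160 − $10,900 = $122,260.
Year 1: ⌊$133,160 × 200%/4⌋ = $66,580. Book value $66,580.
Year 2: ⌊$66,580 × 200%/4⌋ = $33,290. Book value $33,290.

$33,290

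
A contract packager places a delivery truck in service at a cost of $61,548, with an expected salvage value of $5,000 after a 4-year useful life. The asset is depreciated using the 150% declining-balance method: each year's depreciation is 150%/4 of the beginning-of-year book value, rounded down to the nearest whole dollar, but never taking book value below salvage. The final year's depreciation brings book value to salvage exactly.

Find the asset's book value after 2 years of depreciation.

Depreciable base = $61,548 − $5,000 = $56,548.
Year 1: ⌊$61,548 × 150%/4⌋ = $23,080. Book value $38,468.
Year 2: ⌊$38,468 × 150%/4⌋ = $14,425. Book value $24,043.

$24,043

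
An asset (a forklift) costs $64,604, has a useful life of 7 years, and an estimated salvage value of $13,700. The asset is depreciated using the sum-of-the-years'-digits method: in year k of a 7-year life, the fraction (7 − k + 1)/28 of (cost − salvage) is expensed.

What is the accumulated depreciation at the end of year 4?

Depreciable base = $64,604 − $13,700 = $50,904.
Sum of the years' digits = 7+6+5+4+3+2+1 = 28.
Year 1: $50,904 × 7/28 = $12,726. Book value $51,878.
Year 2: $50,904 × 6/28 = $10,908. Book value $40,970.
Year 3: $50,904 × 5/28 = $9,090. Book value $31,880.
Year 4: $50,904 × 4/28 = $7,272. Book value $24,608.
Accumulated through year 4 = $64,604 − $24,608 = $39,996.

$39,996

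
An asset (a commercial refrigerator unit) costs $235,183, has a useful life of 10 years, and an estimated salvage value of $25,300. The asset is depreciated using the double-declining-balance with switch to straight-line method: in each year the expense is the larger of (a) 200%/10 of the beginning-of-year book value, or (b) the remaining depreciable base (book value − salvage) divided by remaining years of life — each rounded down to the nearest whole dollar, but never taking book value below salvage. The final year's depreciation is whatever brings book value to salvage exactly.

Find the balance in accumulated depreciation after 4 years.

Depreciable base = $235,183 − $25,300 = $209,883.
Year 1: DB = ⌊$235,183 × 200%/10⌋ = $47,036; SL = ⌊$209,883/10⌋ = $20,988 → take DB $47,036. Book value $188,147.
Year 2: DB = ⌊$188,147 × 200%/10⌋ = $37,629; SL = ⌊$162,847/9⌋ = $18,094 → take DB $37,629. Book value $150,518.
Year 3: DB = ⌊$150,518 × 200%/10⌋ = $30,103; SL = ⌊$125,218/8⌋ = $15,652 → take DB $30,103. Book value $120,415.
Year 4: DB = ⌊$120,415 × 200%/10⌋ = $24,083; SL = ⌊$95,115/7⌋ = $13,587 → take DB $24,083. Book value $96,332.
Accumulated through year 4 = $235,183 − $96,332 = $138,851.

$138,851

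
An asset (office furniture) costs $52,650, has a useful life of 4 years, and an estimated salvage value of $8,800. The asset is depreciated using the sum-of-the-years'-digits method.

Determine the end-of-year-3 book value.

Depreciable base = $52,650 − $8,800 = $43,850.
Sum of the years' digits = 4+3+2+1 = 10.
Year 1: $43,850 × 4/10 = $17,540. Book value $35,110.
Year 2: $43,850 × 3/10 = $13,155. Book value $21,955.
Year 3: $43,850 × 2/10 = $8,770. Book value $13,185.

$13,185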